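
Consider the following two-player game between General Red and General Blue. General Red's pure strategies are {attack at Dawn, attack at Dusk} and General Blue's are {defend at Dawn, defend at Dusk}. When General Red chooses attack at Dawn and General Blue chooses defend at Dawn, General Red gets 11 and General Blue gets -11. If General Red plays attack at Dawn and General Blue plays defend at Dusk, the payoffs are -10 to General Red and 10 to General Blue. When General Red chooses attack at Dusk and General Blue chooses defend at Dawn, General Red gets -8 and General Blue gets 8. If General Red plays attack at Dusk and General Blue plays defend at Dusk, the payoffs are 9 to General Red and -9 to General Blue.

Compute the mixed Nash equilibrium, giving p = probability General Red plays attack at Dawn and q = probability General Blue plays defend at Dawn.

General Red's mix must leave General Blue indifferent between defend at Dawn and defend at Dusk.
  General Blue's payoff to defend at Dawn: p·(-11) + (1−p)·8 = -19p + 8
  General Blue's payoff to defend at Dusk: p·10 + (1−p)·(-9) = 19p - 9
  -19p + 8 = 19p - 9  ⇒  -38p = -17  ⇒  p = 17/38.
For General Red to be willing to mix, General Red must be indifferent between attack at Dawn and attack at Dusk, which pins down General Blue's mix.
  General Red's payoff to attack at Dawn: q·11 + (1−q)·(-10) = 21q - 10
  General Red's payoff to attack at Dusk: q·(-8) + (1−q)·9 = -17q + 9
  21q - 10 = -17q + 9  ⇒  38q = 19  ⇒  q = 1/2.

p = 17/38, q = 1/2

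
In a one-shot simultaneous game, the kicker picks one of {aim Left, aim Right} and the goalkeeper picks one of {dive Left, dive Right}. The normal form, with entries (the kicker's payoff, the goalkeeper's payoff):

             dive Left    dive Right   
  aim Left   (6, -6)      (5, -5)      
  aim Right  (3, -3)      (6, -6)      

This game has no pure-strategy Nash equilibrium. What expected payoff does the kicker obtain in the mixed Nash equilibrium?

21/4

In a mixed equilibrium the kicker is indifferent between aim Left and aim Right; this condition fixes q.
  the kicker's payoff to aim Left: q·6 + (1−q)·5 = q + 5
  the kicker's payoff to aim Right: q·3 + (1−q)·6 = -3q + 6
  q + 5 = -3q + 6  ⇒  4q = 1  ⇒  q = 1/4.
At equilibrium the kicker is indifferent across rows, so the kicker's payoff equals the payoff from aim Left: (1/4)·6 + (3/4)·5 = 21/4.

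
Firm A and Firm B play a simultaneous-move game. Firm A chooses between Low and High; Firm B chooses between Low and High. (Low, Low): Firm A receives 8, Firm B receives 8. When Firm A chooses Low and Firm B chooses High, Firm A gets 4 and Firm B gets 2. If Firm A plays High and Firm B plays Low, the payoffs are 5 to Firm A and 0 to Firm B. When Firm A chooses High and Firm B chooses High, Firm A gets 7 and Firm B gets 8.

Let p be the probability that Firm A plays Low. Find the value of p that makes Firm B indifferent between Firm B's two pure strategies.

In a mixed equilibrium Firm B is indifferent between Low and High; this condition fixes p.
  Firm B's payoff from Low: p·8 + (1−p)·0 = 8p
  Firm B's payoff from High: p·2 + (1−p)·8 = -6p + 8
  8p = -6p + 8  ⇒  14p = 8  ⇒  p = 4/7.

p = 4/7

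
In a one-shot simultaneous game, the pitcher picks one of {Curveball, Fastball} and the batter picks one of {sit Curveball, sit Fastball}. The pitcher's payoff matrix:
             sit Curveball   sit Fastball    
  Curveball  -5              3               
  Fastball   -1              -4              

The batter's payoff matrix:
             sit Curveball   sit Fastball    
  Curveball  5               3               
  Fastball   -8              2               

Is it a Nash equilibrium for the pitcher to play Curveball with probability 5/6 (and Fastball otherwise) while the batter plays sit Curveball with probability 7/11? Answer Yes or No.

Yes

Check the batter's indifference given the pitcher's mix p = 5/6:
  payoff from sit Curveball = 17/6; payoff from sit Fastball = 17/6 — equal.
Check the pitcher's indifference given the batter's mix q = 7/11:
  payoff from Curveball = -23/11; payoff from Fastball = -23/11 — equal.
Both players are indifferent, so neither can profitably deviate.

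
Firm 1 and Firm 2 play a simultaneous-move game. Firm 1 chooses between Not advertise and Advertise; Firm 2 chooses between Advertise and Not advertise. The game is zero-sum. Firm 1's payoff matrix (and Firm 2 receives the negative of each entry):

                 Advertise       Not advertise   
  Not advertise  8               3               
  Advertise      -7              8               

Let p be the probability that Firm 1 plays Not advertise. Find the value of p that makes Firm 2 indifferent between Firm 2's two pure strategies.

Set Firm 2's expected payoff from Advertise equal to that from Not advertise:
  Firm 2's payoff from Advertise: p·(-8) + (1−p)·7 = -15p + 7
  Firm 2's payoff from Not advertise: p·(-3) + (1−p)·(-8) = 5p - 8
  -15p + 7 = 5p - 8  ⇒  -20p = -15  ⇒  p = 3/4.

p = 3/4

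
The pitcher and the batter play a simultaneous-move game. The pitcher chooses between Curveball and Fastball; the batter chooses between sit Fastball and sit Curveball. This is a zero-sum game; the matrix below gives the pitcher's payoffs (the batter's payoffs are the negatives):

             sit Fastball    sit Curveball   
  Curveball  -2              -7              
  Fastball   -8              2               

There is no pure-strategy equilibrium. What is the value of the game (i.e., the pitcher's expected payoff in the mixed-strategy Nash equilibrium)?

Set the pitcher's expected payoff from Curveball equal to that from Fastball:
  the pitcher's payoff from Curveball: q·(-2) + (1−q)·(-7) = 5q - 7
  the pitcher's payoff from Fastball: q·(-8) + (1−q)·2 = -10q + 2
  5q - 7 = -10q + 2  ⇒  15q = 9  ⇒  q = 3/5.
The value is the pitcher's expected payoff against this mix (using Curveball): (3/5)·(-2) + (2/5)·(-7) = -4.

v = -4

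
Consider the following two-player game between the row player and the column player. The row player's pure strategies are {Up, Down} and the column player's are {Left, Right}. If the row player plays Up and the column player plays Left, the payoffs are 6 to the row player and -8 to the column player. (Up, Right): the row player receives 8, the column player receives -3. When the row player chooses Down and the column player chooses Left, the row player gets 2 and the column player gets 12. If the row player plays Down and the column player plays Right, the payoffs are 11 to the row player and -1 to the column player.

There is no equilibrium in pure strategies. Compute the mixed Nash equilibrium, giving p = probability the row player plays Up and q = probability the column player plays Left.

p = 13/18, q = 3/7

The row player's mix must leave the column player indifferent between Left and Right.
  the column player's payoff from Left: p·(-8) + (1−p)·12 = -20p + 12
  the column player's payoff from Right: p·(-3) + (1−p)·(-1) = -2p - 1
  -20p + 12 = -2p - 1  ⇒  -18p = -13  ⇒  p = 13/18.
The row player's indifference between Up and Down determines the column player's mixing probability q:
  the row player's payoff to Up: q·6 + (1−q)·8 = -2q + 8
  the row player's payoff to Down: q·2 + (1−q)·11 = -9q + 11
  -2q + 8 = -9q + 11  ⇒  7q = 3  ⇒  q = 3/7.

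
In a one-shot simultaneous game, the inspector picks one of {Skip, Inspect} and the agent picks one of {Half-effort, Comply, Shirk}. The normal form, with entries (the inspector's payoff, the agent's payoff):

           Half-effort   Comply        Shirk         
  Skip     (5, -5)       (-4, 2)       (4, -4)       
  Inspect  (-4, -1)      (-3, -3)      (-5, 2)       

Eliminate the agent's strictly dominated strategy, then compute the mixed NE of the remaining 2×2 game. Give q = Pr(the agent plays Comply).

The agent's strategy Half-effort is strictly dominated by Shirk: -4 > -5 and 2 > -1. Eliminate Half-effort.
For the inspector to be willing to mix, the inspector must be indifferent between Skip and Inspect, which pins down the agent's mix.
  the inspector's expected payoff from Skip: q·(-4) + (1−q)·4 = -8q + 4
  the inspector's expected payoff from Inspect: q·(-3) + (1−q)·(-5) = 2q - 5
  -8q + 4 = 2q - 5  ⇒  -10q = -9  ⇒  q = 9/10.

q = 9/10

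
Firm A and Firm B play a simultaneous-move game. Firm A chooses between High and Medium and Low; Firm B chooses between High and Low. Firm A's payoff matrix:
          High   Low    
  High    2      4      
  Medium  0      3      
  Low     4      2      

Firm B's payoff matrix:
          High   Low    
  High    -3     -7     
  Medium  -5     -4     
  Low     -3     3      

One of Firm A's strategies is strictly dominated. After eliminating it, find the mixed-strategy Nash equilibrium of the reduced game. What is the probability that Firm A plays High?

Firm A's strategy Medium is strictly dominated by High: 2 > 0 and 4 > 3. Eliminate Medium.
Set Firm B's expected payoff from High equal to that from Low:
  Firm B's payoff from High: p·(-3) + (1−p)·(-3) = -3
  Firm B's payoff from Low: p·(-7) + (1−p)·3 = -10p + 3
  -3 = -10p + 3  ⇒  10p = 6  ⇒  p = 3/5.

p = 3/5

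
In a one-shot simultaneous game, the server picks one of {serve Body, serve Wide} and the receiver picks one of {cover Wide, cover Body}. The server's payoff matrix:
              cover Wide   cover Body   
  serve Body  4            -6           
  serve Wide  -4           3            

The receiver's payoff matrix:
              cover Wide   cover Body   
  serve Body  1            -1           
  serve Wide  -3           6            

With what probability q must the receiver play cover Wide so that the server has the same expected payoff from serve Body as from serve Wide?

q = 9/17

Set the server's expected payoff from serve Body equal to that from serve Wide:
  the server's payoff to serve Body: q·4 + (1−q)·(-6) = 10q - 6
  the server's payoff to serve Wide: q·(-4) + (1−q)·3 = -7q + 3
  10q - 6 = -7q + 3  ⇒  17q = 9  ⇒  q = 9/17.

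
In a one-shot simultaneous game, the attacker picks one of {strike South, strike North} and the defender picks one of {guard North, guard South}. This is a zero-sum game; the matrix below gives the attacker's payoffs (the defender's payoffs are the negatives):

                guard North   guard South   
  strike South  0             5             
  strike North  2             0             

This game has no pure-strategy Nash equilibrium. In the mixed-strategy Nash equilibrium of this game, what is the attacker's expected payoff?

10/7

In a mixed equilibrium the attacker is indifferent between strike South and strike North; this condition fixes q.
  the attacker's payoff to strike South: q·0 + (1−q)·5 = -5q + 5
  the attacker's payoff to strike North: q·2 + (1−q)·0 = 2q
  -5q + 5 = 2q  ⇒  -7q = -5  ⇒  q = 5/7.
At equilibrium the attacker is indifferent across rows, so the attacker's payoff equals the payoff from strike South: (5/7)·0 + (2/7)·5 = 10/7.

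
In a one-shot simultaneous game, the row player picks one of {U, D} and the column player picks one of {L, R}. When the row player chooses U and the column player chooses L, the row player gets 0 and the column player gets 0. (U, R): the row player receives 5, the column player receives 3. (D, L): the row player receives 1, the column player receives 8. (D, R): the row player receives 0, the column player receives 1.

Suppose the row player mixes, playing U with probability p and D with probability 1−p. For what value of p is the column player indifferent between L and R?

In a mixed equilibrium the column player is indifferent between L and R; this condition fixes p.
  the column player's payoff from L: p·0 + (1−p)·8 = -8p + 8
  the column player's payoff from R: p·3 + (1−p)·1 = 2p + 1
  -8p + 8 = 2p + 1  ⇒  -10p = -7  ⇒  p = 7/10.

p = 7/10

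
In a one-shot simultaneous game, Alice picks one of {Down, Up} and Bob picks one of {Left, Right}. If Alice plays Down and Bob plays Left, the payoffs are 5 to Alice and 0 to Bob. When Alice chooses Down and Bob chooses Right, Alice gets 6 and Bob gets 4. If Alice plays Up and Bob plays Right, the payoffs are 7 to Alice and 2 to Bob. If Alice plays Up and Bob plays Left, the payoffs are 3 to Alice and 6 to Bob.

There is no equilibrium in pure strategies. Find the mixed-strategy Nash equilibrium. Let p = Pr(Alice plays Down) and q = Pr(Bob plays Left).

p = 1/2, q = 1/3

For Bob to be willing to mix, Bob must be indifferent between Left and Right, which pins down Alice's mix.
  Bob's payoff to Left: p·0 + (1−p)·6 = -6p + 6
  Bob's payoff to Right: p·4 + (1−p)·2 = 2p + 2
  -6p + 6 = 2p + 2  ⇒  -8p = -4  ⇒  p = 1/2.
Bob's mix must leave Alice indifferent between Down and Up.
  Alice's payoff to Down: q·5 + (1−q)·6 = -q + 6
  Alice's payoff to Up: q·3 + (1−q)·7 = -4q + 7
  -q + 6 = -4q + 7  ⇒  3q = 1  ⇒  q = 1/3.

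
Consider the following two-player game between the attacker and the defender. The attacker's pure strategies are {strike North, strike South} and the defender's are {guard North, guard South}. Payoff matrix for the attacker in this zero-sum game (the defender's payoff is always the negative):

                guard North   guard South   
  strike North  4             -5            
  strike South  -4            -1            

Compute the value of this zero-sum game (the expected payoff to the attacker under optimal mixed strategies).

v = -2

For the attacker to be willing to mix, the attacker must be indifferent between strike North and strike South, which pins down the defender's mix.
  the attacker's payoff to strike North: q·4 + (1−q)·(-5) = 9q - 5
  the attacker's payoff to strike South: q·(-4) + (1−q)·(-1) = -3q - 1
  9q - 5 = -3q - 1  ⇒  12q = 4  ⇒  q = 1/3.
The value is the attacker's expected payoff against this mix (using strike North): (1/3)·4 + (2/3)·(-5) = -2.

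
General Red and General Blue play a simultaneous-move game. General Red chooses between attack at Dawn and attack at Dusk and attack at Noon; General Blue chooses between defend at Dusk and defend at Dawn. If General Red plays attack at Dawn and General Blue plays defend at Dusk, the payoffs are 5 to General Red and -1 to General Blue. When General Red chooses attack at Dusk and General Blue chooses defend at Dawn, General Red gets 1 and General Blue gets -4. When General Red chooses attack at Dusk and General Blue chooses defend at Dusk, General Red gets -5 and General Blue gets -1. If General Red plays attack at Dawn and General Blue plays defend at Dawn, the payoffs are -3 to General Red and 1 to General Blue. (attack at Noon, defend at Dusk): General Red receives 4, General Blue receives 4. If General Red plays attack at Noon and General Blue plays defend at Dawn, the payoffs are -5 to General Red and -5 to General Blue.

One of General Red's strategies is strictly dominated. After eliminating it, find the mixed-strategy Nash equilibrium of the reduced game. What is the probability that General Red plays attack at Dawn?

General Red's strategy attack at Noon is strictly dominated by attack at Dawn: 5 > 4 and -3 > -5. Eliminate attack at Noon.
Set General Blue's expected payoff from defend at Dusk equal to that from defend at Dawn:
  General Blue's payoff from defend at Dusk: p·(-1) + (1−p)·(-1) = -1
  General Blue's payoff from defend at Dawn: p·1 + (1−p)·(-4) = 5p - 4
  -1 = 5p - 4  ⇒  -5p = -3  ⇒  p = 3/5.

p = 3/5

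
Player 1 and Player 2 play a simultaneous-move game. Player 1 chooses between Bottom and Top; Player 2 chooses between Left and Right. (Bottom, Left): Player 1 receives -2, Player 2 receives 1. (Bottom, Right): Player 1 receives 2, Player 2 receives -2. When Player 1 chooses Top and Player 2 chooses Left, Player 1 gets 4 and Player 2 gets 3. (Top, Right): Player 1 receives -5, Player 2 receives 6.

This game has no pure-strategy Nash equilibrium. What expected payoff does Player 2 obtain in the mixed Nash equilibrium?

2

Set Player 2's expected payoff from Left equal to that from Right:
  Player 2's expected payoff from Left: p·1 + (1−p)·3 = -2p + 3
  Player 2's expected payoff from Right: p·(-2) + (1−p)·6 = -8p + 6
  -2p + 3 = -8p + 6  ⇒  6p = 3  ⇒  p = 1/2.
At equilibrium Player 2 is indifferent across columns, so Player 2's payoff equals the payoff from Left: (1/2)·1 + (1/2)·3 = 2.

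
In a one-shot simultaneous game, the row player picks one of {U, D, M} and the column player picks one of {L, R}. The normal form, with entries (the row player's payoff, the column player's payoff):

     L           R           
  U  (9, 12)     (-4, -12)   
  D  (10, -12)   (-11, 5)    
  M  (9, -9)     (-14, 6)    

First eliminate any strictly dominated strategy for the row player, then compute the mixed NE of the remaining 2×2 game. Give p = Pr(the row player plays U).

p = 17/41

The row player's strategy M is strictly dominated by D: 10 > 9 and -11 > -14. Eliminate M.
For the column player to be willing to mix, the column player must be indifferent between L and R, which pins down the row player's mix.
  the column player's payoff to L: p·12 + (1−p)·(-12) = 24p - 12
  the column player's payoff to R: p·(-12) + (1−p)·5 = -17p + 5
  24p - 12 = -17p + 5  ⇒  41p = 17  ⇒  p = 17/41.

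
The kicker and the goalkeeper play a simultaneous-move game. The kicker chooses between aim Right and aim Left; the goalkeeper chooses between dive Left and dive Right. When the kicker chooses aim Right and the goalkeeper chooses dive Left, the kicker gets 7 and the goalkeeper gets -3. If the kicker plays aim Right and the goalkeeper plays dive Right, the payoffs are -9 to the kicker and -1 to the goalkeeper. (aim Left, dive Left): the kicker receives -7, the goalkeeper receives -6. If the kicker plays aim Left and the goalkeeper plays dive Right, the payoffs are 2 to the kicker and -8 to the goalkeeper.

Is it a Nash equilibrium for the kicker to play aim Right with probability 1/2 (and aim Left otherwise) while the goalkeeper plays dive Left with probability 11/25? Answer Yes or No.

Check the goalkeeper's indifference given the kicker's mix p = 1/2:
  payoff from dive Left = -9/2; payoff from dive Right = -9/2 — equal.
Check the kicker's indifference given the goalkeeper's mix q = 11/25:
  payoff from aim Right = -49/25; payoff from aim Left = -49/25 — equal.
Both players are indifferent, so neither can profitably deviate.

Yes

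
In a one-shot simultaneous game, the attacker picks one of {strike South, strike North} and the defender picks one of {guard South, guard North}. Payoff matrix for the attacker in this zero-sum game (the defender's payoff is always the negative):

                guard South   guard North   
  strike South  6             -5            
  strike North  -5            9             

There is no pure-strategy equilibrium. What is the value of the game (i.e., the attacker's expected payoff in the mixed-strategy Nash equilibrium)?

v = 29/25

In a mixed equilibrium the attacker is indifferent between strike South and strike North; this condition fixes q.
  the attacker's payoff from strike South: q·6 + (1−q)·(-5) = 11q - 5
  the attacker's payoff from strike North: q·(-5) + (1−q)·9 = -14q + 9
  11q - 5 = -14q + 9  ⇒  25q = 14  ⇒  q = 14/25.
The value is the attacker's expected payoff against this mix (using strike South): (14/25)·6 + (11/25)·(-5) = 29/25.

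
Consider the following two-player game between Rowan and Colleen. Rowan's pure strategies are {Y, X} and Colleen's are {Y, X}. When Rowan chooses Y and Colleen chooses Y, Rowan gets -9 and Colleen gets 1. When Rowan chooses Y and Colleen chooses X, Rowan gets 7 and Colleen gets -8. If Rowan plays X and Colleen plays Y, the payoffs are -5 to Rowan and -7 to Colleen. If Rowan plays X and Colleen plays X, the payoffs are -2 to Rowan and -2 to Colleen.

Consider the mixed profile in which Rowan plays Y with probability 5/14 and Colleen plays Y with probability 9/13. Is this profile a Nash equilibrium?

Yes

Check Colleen's indifference given Rowan's mix p = 5/14:
  payoff from Y = -29/7; payoff from X = -29/7 — equal.
Check Rowan's indifference given Colleen's mix q = 9/13:
  payoff from Y = -53/13; payoff from X = -53/13 — equal.
Both players are indifferent, so neither can profitably deviate.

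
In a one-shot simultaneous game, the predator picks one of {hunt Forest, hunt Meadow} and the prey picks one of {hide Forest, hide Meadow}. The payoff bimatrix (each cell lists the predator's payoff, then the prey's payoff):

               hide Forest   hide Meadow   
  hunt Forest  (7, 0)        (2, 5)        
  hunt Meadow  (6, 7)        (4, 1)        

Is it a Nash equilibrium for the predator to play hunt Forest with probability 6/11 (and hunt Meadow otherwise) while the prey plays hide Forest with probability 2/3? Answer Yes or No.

Check the prey's indifference given the predator's mix p = 6/11:
  payoff from hide Forest = 35/11; payoff from hide Meadow = 35/11 — equal.
Check the predator's indifference given the prey's mix q = 2/3:
  payoff from hunt Forest = 16/3; payoff from hunt Meadow = 16/3 — equal.
Both players are indifferent, so neither can profitably deviate.

Yes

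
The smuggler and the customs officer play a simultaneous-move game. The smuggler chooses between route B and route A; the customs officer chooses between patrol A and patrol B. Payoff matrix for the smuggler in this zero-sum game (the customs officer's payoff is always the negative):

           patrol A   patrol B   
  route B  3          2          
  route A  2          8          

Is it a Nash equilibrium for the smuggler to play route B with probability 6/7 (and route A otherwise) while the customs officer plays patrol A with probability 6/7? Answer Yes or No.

Check the customs officer's indifference given the smuggler's mix p = 6/7:
  payoff from patrol A = -20/7; payoff from patrol B = -20/7 — equal.
Check the smuggler's indifference given the customs officer's mix q = 6/7:
  payoff from route B = 20/7; payoff from route A = 20/7 — equal.
Both players are indifferent, so neither can profitably deviate.

Yes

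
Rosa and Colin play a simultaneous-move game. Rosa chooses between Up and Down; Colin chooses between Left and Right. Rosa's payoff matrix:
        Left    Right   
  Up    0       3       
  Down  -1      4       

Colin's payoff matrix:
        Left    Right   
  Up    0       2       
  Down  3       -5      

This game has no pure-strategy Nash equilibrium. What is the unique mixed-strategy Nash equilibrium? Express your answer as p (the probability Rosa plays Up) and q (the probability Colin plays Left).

p = 4/5, q = 1/2

Rosa's mix must leave Colin indifferent between Left and Right.
  Colin's expected payoff from Left: p·0 + (1−p)·3 = -3p + 3
  Colin's expected payoff from Right: p·2 + (1−p)·(-5) = 7p - 5
  -3p + 3 = 7p - 5  ⇒  -10p = -8  ⇒  p = 4/5.
Colin's mix must leave Rosa indifferent between Up and Down.
  Rosa's payoff to Up: q·0 + (1−q)·3 = -3q + 3
  Rosa's payoff to Down: q·(-1) + (1−q)·4 = -5q + 4
  -3q + 3 = -5q + 4  ⇒  2q = 1  ⇒  q = 1/2.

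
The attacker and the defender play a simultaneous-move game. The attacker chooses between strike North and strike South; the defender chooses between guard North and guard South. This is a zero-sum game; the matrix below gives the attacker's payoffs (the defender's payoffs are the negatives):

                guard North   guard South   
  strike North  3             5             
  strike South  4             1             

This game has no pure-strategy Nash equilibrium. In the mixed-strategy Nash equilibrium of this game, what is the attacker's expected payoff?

17/5

The defender's mix must leave the attacker indifferent between strike North and strike South.
  the attacker's expected payoff from strike North: q·3 + (1−q)·5 = -2q + 5
  the attacker's expected payoff from strike South: q·4 + (1−q)·1 = 3q + 1
  -2q + 5 = 3q + 1  ⇒  -5q = -4  ⇒  q = 4/5.
At equilibrium the attacker is indifferent across rows, so the attacker's payoff equals the payoff from strike North: (4/5)·3 + (1/5)·5 = 17/5.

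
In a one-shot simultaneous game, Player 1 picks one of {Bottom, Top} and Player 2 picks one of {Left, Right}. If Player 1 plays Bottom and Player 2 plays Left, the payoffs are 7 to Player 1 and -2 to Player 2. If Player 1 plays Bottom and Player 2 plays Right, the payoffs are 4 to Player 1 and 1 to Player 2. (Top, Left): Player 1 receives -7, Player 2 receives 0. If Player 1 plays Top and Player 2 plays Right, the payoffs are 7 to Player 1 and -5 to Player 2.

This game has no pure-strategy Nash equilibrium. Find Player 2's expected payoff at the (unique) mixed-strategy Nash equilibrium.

-5/4

Player 2's indifference between Left and Right determines Player 1's mixing probability p:
  Player 2's expected payoff from Left: p·(-2) + (1−p)·0 = -2p
  Player 2's expected payoff from Right: p·1 + (1−p)·(-5) = 6p - 5
  -2p = 6p - 5  ⇒  -8p = -5  ⇒  p = 5/8.
At equilibrium Player 2 is indifferent across columns, so Player 2's payoff equals the payoff from Left: (5/8)·(-2) + (3/8)·0 = -5/4.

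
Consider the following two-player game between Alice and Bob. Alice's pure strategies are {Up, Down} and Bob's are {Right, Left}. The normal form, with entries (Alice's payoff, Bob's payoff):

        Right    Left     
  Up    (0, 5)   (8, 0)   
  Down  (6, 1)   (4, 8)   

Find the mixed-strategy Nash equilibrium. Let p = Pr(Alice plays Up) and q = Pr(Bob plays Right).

Bob's indifference between Right and Left determines Alice's mixing probability p:
  Bob's payoff from Right: p·5 + (1−p)·1 = 4p + 1
  Bob's payoff from Left: p·0 + (1−p)·8 = -8p + 8
  4p + 1 = -8p + 8  ⇒  12p = 7  ⇒  p = 7/12.
For Alice to be willing to mix, Alice must be indifferent between Up and Down, which pins down Bob's mix.
  Alice's payoff to Up: q·0 + (1−q)·8 = -8q + 8
  Alice's payoff to Down: q·6 + (1−q)·4 = 2q + 4
  -8q + 8 = 2q + 4  ⇒  -10q = -4  ⇒  q = 2/5.

p = 7/12, q = 2/5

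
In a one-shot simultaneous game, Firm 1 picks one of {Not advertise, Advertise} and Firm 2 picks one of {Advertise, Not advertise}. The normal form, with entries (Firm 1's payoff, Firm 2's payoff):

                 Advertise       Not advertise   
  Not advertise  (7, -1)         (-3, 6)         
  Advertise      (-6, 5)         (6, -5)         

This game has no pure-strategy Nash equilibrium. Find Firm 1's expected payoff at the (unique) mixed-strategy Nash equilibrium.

12/11

Firm 1's indifference between Not advertise and Advertise determines Firm 2's mixing probability q:
  Firm 1's payoff from Not advertise: q·7 + (1−q)·(-3) = 10q - 3
  Firm 1's payoff from Advertise: q·(-6) + (1−q)·6 = -12q + 6
  10q - 3 = -12q + 6  ⇒  22q = 9  ⇒  q = 9/22.
At equilibrium Firm 1 is indifferent across rows, so Firm 1's payoff equals the payoff from Not advertise: (9/22)·7 + (13/22)·(-3) = 12/11.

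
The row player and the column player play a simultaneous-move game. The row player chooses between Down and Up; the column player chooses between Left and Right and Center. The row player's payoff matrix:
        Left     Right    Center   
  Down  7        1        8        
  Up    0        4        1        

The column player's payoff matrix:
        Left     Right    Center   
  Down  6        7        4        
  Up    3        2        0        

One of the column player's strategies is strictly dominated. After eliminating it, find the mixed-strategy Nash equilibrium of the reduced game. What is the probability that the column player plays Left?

q = 3/10

The column player's strategy Center is strictly dominated by Right: 7 > 4 and 2 > 0. Eliminate Center.
In a mixed equilibrium the row player is indifferent between Down and Up; this condition fixes q.
  the row player's payoff from Down: q·7 + (1−q)·1 = 6q + 1
  the row player's payoff from Up: q·0 + (1−q)·4 = -4q + 4
  6q + 1 = -4q + 4  ⇒  10q = 3  ⇒  q = 3/10.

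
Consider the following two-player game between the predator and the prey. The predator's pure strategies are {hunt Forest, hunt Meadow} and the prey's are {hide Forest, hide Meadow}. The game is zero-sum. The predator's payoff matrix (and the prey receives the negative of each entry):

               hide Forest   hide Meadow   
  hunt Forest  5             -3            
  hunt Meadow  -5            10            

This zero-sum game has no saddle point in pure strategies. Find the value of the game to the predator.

v = 35/23

In a mixed equilibrium the predator is indifferent between hunt Forest and hunt Meadow; this condition fixes q.
  the predator's payoff to hunt Forest: q·5 + (1−q)·(-3) = 8q - 3
  the predator's payoff to hunt Meadow: q·(-5) + (1−q)·10 = -15q + 10
  8q - 3 = -15q + 10  ⇒  23q = 13  ⇒  q = 13/23.
The value is the predator's expected payoff against this mix (using hunt Forest): (13/23)·5 + (10/23)·(-3) = 35/23.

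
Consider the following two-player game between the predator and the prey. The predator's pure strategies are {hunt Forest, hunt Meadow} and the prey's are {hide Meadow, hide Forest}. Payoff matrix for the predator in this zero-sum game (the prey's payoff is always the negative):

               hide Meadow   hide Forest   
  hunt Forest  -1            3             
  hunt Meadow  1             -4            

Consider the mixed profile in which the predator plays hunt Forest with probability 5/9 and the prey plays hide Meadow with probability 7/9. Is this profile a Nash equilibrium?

Yes

Check the prey's indifference given the predator's mix p = 5/9:
  payoff from hide Meadow = 1/9; payoff from hide Forest = 1/9 — equal.
Check the predator's indifference given the prey's mix q = 7/9:
  payoff from hunt Forest = -1/9; payoff from hunt Meadow = -1/9 — equal.
Both players are indifferent, so neither can profitably deviate.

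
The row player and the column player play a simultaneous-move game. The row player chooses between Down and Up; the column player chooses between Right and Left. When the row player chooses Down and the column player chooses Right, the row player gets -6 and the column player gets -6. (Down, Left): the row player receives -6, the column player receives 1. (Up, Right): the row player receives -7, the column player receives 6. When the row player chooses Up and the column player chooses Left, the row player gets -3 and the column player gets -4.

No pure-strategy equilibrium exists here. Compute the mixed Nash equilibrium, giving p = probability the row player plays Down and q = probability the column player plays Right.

p = 10/17, q = 3/4

In a mixed equilibrium the column player is indifferent between Right and Left; this condition fixes p.
  the column player's payoff from Right: p·(-6) + (1−p)·6 = -12p + 6
  the column player's payoff from Left: p·1 + (1−p)·(-4) = 5p - 4
  -12p + 6 = 5p - 4  ⇒  -17p = -10  ⇒  p = 10/17.
In a mixed equilibrium the row player is indifferent between Down and Up; this condition fixes q.
  the row player's expected payoff from Down: q·(-6) + (1−q)·(-6) = -6
  the row player's expected payoff from Up: q·(-7) + (1−q)·(-3) = -4q - 3
  -6 = -4q - 3  ⇒  4q = 3  ⇒  q = 3/4.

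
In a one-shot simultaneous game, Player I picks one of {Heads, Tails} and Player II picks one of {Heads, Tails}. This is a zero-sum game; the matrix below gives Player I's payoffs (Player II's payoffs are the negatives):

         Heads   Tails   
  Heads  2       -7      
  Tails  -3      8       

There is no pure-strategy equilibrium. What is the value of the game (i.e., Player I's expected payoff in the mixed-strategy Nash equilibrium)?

v = -1/4

Player II's mix must leave Player I indifferent between Heads and Tails.
  Player I's payoff to Heads: q·2 + (1−q)·(-7) = 9q - 7
  Player I's payoff to Tails: q·(-3) + (1−q)·8 = -11q + 8
  9q - 7 = -11q + 8  ⇒  20q = 15  ⇒  q = 3/4.
The value is Player I's expected payoff against this mix (using Heads): (3/4)·2 + (1/4)·(-7) = -1/4.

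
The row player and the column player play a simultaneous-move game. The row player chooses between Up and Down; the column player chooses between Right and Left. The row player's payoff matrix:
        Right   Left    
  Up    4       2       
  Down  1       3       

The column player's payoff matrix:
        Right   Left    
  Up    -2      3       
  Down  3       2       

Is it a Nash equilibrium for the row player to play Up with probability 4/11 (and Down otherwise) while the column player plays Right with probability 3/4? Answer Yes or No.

No

Given the row player's mix p = 4/11, the column player's payoff from Right is 13/11 but from Left is 26/11. The column player strictly prefers Left, so the column player would not mix.
So the proposed profile is not a Nash equilibrium.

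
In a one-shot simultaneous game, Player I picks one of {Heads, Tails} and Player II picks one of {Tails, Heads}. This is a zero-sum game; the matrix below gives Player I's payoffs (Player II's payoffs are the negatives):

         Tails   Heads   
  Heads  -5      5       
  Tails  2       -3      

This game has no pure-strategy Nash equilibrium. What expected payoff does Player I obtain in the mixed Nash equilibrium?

-1/3

Player I's indifference between Heads and Tails determines Player II's mixing probability q:
  Player I's payoff from Heads: q·(-5) + (1−q)·5 = -10q + 5
  Player I's payoff from Tails: q·2 + (1−q)·(-3) = 5q - 3
  -10q + 5 = 5q - 3  ⇒  -15q = -8  ⇒  q = 8/15.
At equilibrium Player I is indifferent across rows, so Player I's payoff equals the payoff from Heads: (8/15)·(-5) + (7/15)·5 = -1/3.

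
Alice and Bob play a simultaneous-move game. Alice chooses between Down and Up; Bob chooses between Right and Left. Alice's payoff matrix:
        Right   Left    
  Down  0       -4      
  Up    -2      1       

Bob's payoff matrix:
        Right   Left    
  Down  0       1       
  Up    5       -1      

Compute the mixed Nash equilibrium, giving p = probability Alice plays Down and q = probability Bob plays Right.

In a mixed equilibrium Bob is indifferent between Right and Left; this condition fixes p.
  Bob's expected payoff from Right: p·0 + (1−p)·5 = -5p + 5
  Bob's expected payoff from Left: p·1 + (1−p)·(-1) = 2p - 1
  -5p + 5 = 2p - 1  ⇒  -7p = -6  ⇒  p = 6/7.
For Alice to be willing to mix, Alice must be indifferent between Down and Up, which pins down Bob's mix.
  Alice's payoff to Down: q·0 + (1−q)·(-4) = 4q - 4
  Alice's payoff to Up: q·(-2) + (1−q)·1 = -3q + 1
  4q - 4 = -3q + 1  ⇒  7q = 5  ⇒  q = 5/7.

p = 6/7, q = 5/7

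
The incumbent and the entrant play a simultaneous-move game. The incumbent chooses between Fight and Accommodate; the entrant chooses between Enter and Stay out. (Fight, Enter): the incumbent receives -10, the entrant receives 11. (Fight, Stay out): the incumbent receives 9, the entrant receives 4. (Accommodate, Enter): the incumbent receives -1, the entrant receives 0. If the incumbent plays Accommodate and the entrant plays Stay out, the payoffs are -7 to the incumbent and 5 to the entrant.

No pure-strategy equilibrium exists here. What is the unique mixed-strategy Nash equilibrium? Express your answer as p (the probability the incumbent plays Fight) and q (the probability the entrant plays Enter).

For the entrant to be willing to mix, the entrant must be indifferent between Enter and Stay out, which pins down the incumbent's mix.
  the entrant's expected payoff from Enter: p·11 + (1−p)·0 = 11p
  the entrant's expected payoff from Stay out: p·4 + (1−p)·5 = -p + 5
  11p = -p + 5  ⇒  12p = 5  ⇒  p = 5/12.
The entrant's mix must leave the incumbent indifferent between Fight and Accommodate.
  the incumbent's payoff to Fight: q·(-10) + (1−q)·9 = -19q + 9
  the incumbent's payoff to Accommodate: q·(-1) + (1−q)·(-7) = 6q - 7
  -19q + 9 = 6q - 7  ⇒  -25q = -16  ⇒  q = 16/25.

p = 5/12, q = 16/25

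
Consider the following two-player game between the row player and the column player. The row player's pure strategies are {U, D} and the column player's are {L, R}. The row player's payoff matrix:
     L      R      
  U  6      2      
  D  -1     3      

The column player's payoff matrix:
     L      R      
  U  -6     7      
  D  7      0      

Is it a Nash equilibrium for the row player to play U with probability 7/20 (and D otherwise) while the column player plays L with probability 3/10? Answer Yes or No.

No

Given the column player's mix q = 3/10, the row player's payoff from U is 16/5 but from D is 9/5. The row player strictly prefers U, so the row player would not mix.
So the proposed profile is not a Nash equilibrium.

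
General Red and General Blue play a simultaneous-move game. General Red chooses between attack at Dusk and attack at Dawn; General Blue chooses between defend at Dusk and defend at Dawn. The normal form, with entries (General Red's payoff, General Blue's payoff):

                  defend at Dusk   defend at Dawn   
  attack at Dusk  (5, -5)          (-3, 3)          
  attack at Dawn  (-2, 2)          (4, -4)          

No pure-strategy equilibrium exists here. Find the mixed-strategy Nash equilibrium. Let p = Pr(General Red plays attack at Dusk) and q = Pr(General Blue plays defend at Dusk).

General Blue's indifference between defend at Dusk and defend at Dawn determines General Red's mixing probability p:
  General Blue's expected payoff from defend at Dusk: p·(-5) + (1−p)·2 = -7p + 2
  General Blue's expected payoff from defend at Dawn: p·3 + (1−p)·(-4) = 7p - 4
  -7p + 2 = 7p - 4  ⇒  -14p = -6  ⇒  p = 3/7.
In a mixed equilibrium General Red is indifferent between attack at Dusk and attack at Dawn; this condition fixes q.
  General Red's expected payoff from attack at Dusk: q·5 + (1−q)·(-3) = 8q - 3
  General Red's expected payoff from attack at Dawn: q·(-2) + (1−q)·4 = -6q + 4
  8q - 3 = -6q + 4  ⇒  14q = 7  ⇒  q = 1/2.

p = 3/7, q = 1/2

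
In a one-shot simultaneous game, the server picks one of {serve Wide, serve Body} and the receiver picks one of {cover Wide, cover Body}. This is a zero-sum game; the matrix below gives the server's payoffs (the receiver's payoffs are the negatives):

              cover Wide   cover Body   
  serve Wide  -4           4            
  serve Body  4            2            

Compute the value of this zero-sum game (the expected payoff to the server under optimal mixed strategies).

v = 12/5

In a mixed equilibrium the server is indifferent between serve Wide and serve Body; this condition fixes q.
  the server's payoff from serve Wide: q·(-4) + (1−q)·4 = -8q + 4
  the server's payoff from serve Body: q·4 + (1−q)·2 = 2q + 2
  -8q + 4 = 2q + 2  ⇒  -10q = -2  ⇒  q = 1/5.
The value is the server's expected payoff against this mix (using serve Wide): (1/5)·(-4) + (4/5)·4 = 12/5.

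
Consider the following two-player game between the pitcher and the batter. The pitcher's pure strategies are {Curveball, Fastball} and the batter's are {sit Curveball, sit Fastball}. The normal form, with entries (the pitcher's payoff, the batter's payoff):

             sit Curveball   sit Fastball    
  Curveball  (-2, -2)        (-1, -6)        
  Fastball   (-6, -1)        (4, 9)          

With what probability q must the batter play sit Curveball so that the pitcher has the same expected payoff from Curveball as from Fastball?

Set the pitcher's expected payoff from Curveball equal to that from Fastball:
  the pitcher's expected payoff from Curveball: q·(-2) + (1−q)·(-1) = -q - 1
  the pitcher's expected payoff from Fastball: q·(-6) + (1−q)·4 = -10q + 4
  -q - 1 = -10q + 4  ⇒  9q = 5  ⇒  q = 5/9.

q = 5/9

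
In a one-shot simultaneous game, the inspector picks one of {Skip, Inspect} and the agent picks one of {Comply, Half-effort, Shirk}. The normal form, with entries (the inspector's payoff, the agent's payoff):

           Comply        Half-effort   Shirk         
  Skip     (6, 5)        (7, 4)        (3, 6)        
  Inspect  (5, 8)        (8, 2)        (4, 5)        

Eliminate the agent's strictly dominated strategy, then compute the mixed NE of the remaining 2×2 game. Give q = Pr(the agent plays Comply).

The agent's strategy Half-effort is strictly dominated by Shirk: 6 > 4 and 5 > 2. Eliminate Half-effort.
In a mixed equilibrium the inspector is indifferent between Skip and Inspect; this condition fixes q.
  the inspector's payoff from Skip: q·6 + (1−q)·3 = 3q + 3
  the inspector's payoff from Inspect: q·5 + (1−q)·4 = q + 4
  3q + 3 = q + 4  ⇒  2q = 1  ⇒  q = 1/2.

q = 1/2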